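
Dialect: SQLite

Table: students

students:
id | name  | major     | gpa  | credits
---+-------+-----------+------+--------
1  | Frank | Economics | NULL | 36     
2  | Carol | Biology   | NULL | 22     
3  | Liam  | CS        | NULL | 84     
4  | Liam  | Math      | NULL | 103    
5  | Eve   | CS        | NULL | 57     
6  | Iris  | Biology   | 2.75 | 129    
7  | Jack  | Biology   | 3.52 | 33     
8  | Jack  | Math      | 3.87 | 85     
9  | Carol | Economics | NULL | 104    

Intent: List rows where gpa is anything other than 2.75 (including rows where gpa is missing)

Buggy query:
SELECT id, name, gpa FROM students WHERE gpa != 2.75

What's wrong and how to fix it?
Bug: Inequality against NULL is unknown, not true; rows with NULL are dropped

Fix: Add an explicit OR gpa IS NULL to include the missing-value rows

Corrected query:
SELECT id, name, gpa FROM students WHERE gpa != 2.75 OR gpa IS NULL

Result:
id | name  | gpa 
---+-------+-----
1  | Frank | NULL
2  | Carol | NULL
3  | Liam  | NULL
4  | Liam  | NULL
5  | Eve   | NULL
7  | Jack  | 3.52
8  | Jack  | 3.87
9  | Carol | NULL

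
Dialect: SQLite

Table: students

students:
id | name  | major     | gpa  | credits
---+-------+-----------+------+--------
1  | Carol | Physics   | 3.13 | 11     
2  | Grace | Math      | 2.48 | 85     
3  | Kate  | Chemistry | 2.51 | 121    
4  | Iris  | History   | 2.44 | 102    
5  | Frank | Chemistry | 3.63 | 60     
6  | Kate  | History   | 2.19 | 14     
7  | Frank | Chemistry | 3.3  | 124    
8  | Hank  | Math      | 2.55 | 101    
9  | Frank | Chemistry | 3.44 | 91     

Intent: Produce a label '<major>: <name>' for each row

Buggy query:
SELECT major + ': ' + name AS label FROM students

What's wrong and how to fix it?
Bug: SQLite uses || for string concatenation; + coerces text to numbers (yielding 0)

Fix: Use the || operator for string concatenation

Corrected query:
SELECT major || ': ' || name AS label FROM students

Result:
label           
----------------
Physics: Carol  
Math: Grace     
Chemistry: Kate 
History: Iris   
Chemistry: Frank
History: Kate   
Chemistry: Frank
Math: Hank      
Chemistry: Frank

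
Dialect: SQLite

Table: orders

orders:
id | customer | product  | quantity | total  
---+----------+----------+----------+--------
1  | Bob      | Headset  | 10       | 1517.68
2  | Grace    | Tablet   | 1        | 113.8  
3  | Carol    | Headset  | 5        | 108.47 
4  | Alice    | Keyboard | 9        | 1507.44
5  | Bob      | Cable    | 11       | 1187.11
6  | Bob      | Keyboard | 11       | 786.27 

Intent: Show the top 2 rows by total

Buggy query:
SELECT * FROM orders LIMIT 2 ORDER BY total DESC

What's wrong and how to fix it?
Bug: ORDER BY cannot follow LIMIT; LIMIT is the final clause

Fix: Sort with ORDER BY, then apply LIMIT

Corrected query:
SELECT * FROM orders ORDER BY total DESC LIMIT 2

Result:
id | customer | product  | quantity | total  
---+----------+----------+----------+--------
1  | Bob      | Headset  | 10       | 1517.68
4  | Alice    | Keyboard | 9        | 1507.44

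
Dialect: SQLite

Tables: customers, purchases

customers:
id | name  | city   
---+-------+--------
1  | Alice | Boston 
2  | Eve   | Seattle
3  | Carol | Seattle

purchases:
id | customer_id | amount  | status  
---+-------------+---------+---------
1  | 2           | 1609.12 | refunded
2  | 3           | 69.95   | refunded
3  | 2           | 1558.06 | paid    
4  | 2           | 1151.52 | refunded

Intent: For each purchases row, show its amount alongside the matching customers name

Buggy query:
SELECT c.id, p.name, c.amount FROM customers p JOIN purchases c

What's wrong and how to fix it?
Bug: JOIN with no ON clause produces a cartesian product; every purchases row pairs with every customers row

Fix: Specify the join condition linking the foreign key to the parent id

Corrected query:
SELECT c.id, p.name, c.amount FROM customers p JOIN purchases c ON c.customer_id = p.id

Result:
id | name  | amount 
---+-------+--------
1  | Eve   | 1609.12
2  | Carol | 69.95  
3  | Eve   | 1558.06
4  | Eve   | 1151.52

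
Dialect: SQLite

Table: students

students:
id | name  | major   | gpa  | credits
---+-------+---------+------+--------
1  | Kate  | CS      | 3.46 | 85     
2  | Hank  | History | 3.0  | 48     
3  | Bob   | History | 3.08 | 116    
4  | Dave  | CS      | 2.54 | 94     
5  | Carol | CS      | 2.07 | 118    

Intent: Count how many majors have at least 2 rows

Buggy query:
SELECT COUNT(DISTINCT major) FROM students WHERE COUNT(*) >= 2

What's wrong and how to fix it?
Bug: COUNT(*) cannot appear in WHERE; the per-group count doesn't exist yet

Fix: Use a subquery that GROUPs and filters with HAVING, then count its rows

Corrected query:
SELECT COUNT(*) FROM (SELECT major FROM students GROUP BY major HAVING COUNT(*) >= 2)

Result:
COUNT(*)
--------
2       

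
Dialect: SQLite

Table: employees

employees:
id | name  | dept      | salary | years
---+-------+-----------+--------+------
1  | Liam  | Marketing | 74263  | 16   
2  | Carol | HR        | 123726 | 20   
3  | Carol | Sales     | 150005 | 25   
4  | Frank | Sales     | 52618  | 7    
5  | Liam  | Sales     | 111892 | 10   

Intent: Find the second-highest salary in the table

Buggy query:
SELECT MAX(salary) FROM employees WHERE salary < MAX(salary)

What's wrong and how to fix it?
Bug: MAX(salary) on the right of the comparison is an aggregate-in-WHERE error

Fix: Put the inner MAX in a scalar subquery

Corrected query:
SELECT MAX(salary) FROM employees WHERE salary < (SELECT MAX(salary) FROM employees)

Result:
MAX(salary)
-----------
123726     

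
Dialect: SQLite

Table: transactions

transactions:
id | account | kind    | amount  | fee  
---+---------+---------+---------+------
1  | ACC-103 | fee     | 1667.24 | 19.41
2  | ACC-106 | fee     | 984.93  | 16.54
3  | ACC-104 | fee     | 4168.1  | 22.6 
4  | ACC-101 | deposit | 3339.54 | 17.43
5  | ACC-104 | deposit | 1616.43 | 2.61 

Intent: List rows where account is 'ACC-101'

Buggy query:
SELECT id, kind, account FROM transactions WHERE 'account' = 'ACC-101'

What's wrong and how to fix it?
Bug: Single quotes denote string literals in SQL; the column name is being compared as a constant string

Fix: Remove the quotes around the column name (or use double quotes for an identifier)

Corrected query:
SELECT id, kind, account FROM transactions WHERE account = 'ACC-101'

Result:
id | kind    | account
---+---------+--------
4  | deposit | ACC-101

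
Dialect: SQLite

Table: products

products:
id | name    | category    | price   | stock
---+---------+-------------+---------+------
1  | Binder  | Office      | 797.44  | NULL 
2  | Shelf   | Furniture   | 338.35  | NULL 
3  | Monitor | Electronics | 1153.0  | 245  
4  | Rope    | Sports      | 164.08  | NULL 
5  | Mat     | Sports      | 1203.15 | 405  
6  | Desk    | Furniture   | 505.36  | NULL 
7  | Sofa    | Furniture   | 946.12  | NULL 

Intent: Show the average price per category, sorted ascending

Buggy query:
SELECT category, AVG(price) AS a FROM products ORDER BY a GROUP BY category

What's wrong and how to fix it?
Bug: GROUP BY must precede ORDER BY

Fix: Reorder: SELECT … FROM … GROUP BY … ORDER BY …

Corrected query:
SELECT category, AVG(price) AS a FROM products GROUP BY category ORDER BY a

Result:
category    | a      
------------+--------
Furniture   | 596.61 
Sports      | 683.615
Office      | 797.44 
Electronics | 1153   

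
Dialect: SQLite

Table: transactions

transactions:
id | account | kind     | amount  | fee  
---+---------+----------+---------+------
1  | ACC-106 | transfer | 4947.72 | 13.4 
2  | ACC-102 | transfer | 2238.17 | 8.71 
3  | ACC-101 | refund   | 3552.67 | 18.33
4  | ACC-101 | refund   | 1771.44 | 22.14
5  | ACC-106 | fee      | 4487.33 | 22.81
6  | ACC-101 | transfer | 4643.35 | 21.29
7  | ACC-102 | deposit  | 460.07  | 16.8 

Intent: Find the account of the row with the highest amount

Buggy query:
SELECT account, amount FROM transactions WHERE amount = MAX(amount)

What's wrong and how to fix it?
Bug: WHERE is evaluated per row; an aggregate over the whole table isn't defined there

Fix: Wrap MAX in a scalar subquery so WHERE compares against a single value

Corrected query:
SELECT account, amount FROM transactions WHERE amount = (SELECT MAX(amount) FROM transactions)

Result:
account | amount 
--------+--------
ACC-106 | 4947.72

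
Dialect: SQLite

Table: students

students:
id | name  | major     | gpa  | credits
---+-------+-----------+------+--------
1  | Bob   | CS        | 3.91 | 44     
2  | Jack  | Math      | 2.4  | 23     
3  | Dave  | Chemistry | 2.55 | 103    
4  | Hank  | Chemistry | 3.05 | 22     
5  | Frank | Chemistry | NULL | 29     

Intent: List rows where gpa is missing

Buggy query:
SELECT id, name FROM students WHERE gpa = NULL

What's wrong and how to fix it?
Bug: Comparing to NULL with '=' never matches; NULL = NULL is unknown, not true

Fix: Use IS NULL to test for NULL

Corrected query:
SELECT id, name FROM students WHERE gpa IS NULL

Result:
id | name 
---+------
5  | Frank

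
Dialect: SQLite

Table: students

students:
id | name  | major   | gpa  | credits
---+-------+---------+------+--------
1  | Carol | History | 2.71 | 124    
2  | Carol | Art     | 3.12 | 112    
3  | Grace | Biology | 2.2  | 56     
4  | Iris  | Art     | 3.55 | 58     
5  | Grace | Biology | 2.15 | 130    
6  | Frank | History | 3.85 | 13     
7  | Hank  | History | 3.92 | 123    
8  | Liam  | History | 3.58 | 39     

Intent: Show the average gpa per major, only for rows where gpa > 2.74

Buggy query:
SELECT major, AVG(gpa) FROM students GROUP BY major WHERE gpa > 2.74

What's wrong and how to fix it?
Bug: Row-level WHERE must come before GROUP BY in the clause order

Fix: Place WHERE between FROM and GROUP BY

Corrected query:
SELECT major, AVG(gpa) FROM students WHERE gpa > 2.74 GROUP BY major

Result:
major   | AVG(gpa)
--------+---------
Art     | 3.335   
History | 3.783333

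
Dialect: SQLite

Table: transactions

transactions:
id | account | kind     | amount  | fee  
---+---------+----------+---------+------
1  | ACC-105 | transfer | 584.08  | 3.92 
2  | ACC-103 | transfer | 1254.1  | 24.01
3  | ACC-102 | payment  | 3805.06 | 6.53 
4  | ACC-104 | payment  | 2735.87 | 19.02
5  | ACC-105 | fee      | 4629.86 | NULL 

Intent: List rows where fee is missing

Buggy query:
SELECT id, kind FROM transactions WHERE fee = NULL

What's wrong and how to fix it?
Bug: '= NULL' is always unknown in SQL three-valued logic, so no rows match

Fix: Use IS NULL to test for NULL

Corrected query:
SELECT id, kind FROM transactions WHERE fee IS NULL

Result:
id | kind
---+-----
5  | fee 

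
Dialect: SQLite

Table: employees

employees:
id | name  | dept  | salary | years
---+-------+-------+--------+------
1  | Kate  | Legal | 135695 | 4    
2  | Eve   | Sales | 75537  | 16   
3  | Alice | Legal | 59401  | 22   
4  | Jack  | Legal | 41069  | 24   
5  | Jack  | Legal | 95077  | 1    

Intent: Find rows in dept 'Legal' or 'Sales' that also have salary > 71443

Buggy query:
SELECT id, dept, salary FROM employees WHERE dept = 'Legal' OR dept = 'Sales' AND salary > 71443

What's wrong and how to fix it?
Bug: AND binds tighter than OR, so this parses as dept = 'Legal' OR (dept = 'Sales' AND salary > 71443)

Fix: Add parentheses around the OR so the AND applies to both alternatives

Corrected query:
SELECT id, dept, salary FROM employees WHERE (dept = 'Legal' OR dept = 'Sales') AND salary > 71443

Result:
id | dept  | salary
---+-------+-------
1  | Legal | 135695
2  | Sales | 75537 
5  | Legal | 95077 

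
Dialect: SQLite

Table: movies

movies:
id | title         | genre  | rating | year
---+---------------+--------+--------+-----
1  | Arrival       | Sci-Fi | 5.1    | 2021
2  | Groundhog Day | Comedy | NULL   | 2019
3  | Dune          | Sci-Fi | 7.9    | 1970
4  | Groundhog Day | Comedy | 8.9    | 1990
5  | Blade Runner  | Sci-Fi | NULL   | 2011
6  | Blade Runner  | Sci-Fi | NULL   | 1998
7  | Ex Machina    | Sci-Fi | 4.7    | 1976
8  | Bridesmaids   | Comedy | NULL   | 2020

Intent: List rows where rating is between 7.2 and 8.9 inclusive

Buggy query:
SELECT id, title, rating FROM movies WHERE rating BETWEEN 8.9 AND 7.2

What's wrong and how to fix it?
Bug: The bounds are reversed; BETWEEN a AND b requires a <= b to match anything

Fix: Swap the bounds so the smaller value comes first

Corrected query:
SELECT id, title, rating FROM movies WHERE rating BETWEEN 7.2 AND 8.9

Result:
id | title         | rating
---+---------------+-------
3  | Dune          | 7.9   
4  | Groundhog Day | 8.9   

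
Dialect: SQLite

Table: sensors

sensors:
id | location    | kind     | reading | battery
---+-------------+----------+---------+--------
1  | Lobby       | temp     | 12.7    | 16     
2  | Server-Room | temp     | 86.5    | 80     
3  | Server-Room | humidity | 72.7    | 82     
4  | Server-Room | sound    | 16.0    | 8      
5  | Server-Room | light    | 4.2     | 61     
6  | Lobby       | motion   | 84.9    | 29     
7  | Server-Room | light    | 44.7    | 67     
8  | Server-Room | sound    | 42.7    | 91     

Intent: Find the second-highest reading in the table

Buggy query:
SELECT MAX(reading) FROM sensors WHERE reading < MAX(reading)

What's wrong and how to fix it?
Bug: MAX(reading) on the right of the comparison is an aggregate-in-WHERE error

Fix: Put the inner MAX in a scalar subquery

Corrected query:
SELECT MAX(reading) FROM sensors WHERE reading < (SELECT MAX(reading) FROM sensors)

Result:
MAX(reading)
------------
84.9        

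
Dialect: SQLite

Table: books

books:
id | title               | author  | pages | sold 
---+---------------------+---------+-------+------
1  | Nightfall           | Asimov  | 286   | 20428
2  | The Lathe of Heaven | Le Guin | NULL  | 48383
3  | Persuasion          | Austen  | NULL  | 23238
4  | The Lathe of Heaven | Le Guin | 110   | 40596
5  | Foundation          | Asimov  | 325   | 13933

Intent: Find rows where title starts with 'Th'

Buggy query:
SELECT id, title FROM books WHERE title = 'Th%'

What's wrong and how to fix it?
Bug: Wildcards only work with LIKE; '=' treats '%' as a literal character

Fix: Replace '=' with LIKE so 'Th%' is treated as a pattern

Corrected query:
SELECT id, title FROM books WHERE title LIKE 'Th%'

Result:
id | title              
---+--------------------
2  | The Lathe of Heaven
4  | The Lathe of Heaven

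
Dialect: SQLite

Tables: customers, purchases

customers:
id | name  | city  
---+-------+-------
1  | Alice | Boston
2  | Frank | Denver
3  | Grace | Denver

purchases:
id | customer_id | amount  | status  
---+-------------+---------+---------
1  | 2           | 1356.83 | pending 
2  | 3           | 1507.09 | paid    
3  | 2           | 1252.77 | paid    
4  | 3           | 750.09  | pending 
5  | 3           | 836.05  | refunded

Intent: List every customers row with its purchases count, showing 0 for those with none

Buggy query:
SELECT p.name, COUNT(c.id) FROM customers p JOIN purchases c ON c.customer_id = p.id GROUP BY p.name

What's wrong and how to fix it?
Bug: INNER JOIN drops customers rows that have no matching purchases rows

Fix: Use LEFT JOIN so parents without children still appear (COUNT(c.id) gives 0)

Corrected query:
SELECT p.name, COUNT(c.id) FROM customers p LEFT JOIN purchases c ON c.customer_id = p.id GROUP BY p.name

Result:
name  | COUNT(c.id)
------+------------
Alice | 0          
Frank | 2          
Grace | 3          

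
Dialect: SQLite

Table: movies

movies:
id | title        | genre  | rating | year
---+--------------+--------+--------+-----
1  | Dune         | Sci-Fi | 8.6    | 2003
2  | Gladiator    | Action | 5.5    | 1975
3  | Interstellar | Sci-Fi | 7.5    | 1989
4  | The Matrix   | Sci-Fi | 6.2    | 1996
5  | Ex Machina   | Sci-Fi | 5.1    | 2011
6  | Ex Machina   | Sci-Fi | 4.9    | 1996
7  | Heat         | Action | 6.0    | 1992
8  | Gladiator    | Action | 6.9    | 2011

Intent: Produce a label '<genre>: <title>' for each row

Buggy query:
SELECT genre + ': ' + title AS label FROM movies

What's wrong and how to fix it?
Bug: SQLite uses || for string concatenation; + coerces text to numbers (yielding 0)

Fix: Use the || operator for string concatenation

Corrected query:
SELECT genre || ': ' || title AS label FROM movies

Result:
label               
--------------------
Sci-Fi: Dune        
Action: Gladiator   
Sci-Fi: Interstellar
Sci-Fi: The Matrix  
Sci-Fi: Ex Machina  
Sci-Fi: Ex Machina  
Action: Heat        
Action: Gladiator   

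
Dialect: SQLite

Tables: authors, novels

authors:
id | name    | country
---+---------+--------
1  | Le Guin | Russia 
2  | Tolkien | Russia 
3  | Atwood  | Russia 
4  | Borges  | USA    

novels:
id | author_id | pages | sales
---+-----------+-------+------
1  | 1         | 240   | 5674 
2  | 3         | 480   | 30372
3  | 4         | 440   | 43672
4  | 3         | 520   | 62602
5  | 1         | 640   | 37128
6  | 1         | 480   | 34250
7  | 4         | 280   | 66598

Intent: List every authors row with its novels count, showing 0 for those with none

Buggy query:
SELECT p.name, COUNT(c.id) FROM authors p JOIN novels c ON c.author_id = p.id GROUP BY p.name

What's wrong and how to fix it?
Bug: An inner join excludes parents with zero children

Fix: Switch to LEFT JOIN to retain unmatched parent rows

Corrected query:
SELECT p.name, COUNT(c.id) FROM authors p LEFT JOIN novels c ON c.author_id = p.id GROUP BY p.name

Result:
name    | COUNT(c.id)
--------+------------
Atwood  | 2          
Borges  | 2          
Le Guin | 3          
Tolkien | 0          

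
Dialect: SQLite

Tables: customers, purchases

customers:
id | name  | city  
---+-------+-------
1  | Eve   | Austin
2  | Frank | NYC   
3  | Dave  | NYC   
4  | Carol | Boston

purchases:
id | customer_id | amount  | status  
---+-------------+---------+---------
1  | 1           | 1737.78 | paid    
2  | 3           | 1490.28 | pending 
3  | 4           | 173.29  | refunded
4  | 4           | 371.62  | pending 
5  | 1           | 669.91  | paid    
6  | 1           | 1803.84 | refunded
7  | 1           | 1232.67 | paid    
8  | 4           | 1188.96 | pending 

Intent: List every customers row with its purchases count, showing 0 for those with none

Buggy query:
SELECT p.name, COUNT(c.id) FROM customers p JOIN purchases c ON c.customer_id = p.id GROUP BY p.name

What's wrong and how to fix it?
Bug: An inner join excludes parents with zero children

Fix: Use LEFT JOIN so parents without children still appear (COUNT(c.id) gives 0)

Corrected query:
SELECT p.name, COUNT(c.id) FROM customers p LEFT JOIN purchases c ON c.customer_id = p.id GROUP BY p.name

Result:
name  | COUNT(c.id)
------+------------
Carol | 3          
Dave  | 1          
Eve   | 4          
Frank | 0          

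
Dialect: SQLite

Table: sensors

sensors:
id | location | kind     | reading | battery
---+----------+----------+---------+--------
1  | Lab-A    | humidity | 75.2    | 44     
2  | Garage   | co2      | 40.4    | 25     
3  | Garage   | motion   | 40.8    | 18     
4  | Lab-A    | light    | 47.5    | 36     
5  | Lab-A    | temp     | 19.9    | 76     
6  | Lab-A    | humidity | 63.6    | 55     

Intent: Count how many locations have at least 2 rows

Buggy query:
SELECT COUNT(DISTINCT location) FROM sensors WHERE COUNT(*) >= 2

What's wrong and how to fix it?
Bug: WHERE filters individual rows, not groups, so a group-level COUNT is invalid there

Fix: Group first with HAVING COUNT(*) >= 2, then COUNT the resulting groups

Corrected query:
SELECT COUNT(*) FROM (SELECT location FROM sensors GROUP BY location HAVING COUNT(*) >= 2)

Result:
COUNT(*)
--------
2       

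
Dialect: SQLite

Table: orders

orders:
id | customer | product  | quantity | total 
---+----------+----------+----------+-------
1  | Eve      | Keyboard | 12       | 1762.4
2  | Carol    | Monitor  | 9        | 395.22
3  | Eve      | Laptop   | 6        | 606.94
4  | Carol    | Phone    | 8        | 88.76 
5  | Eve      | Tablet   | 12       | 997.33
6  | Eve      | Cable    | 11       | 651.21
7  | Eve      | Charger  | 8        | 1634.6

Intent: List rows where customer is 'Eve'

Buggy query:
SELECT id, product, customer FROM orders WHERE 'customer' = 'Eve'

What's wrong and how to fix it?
Bug: 'customer' in single quotes is a string literal, not the column; the comparison is literal-vs-literal and never true

Fix: Remove the quotes around the column name (or use double quotes for an identifier)

Corrected query:
SELECT id, product, customer FROM orders WHERE customer = 'Eve'

Result:
id | product  | customer
---+----------+---------
1  | Keyboard | Eve     
3  | Laptop   | Eve     
5  | Tablet   | Eve     
6  | Cable    | Eve     
7  | Charger  | Eve     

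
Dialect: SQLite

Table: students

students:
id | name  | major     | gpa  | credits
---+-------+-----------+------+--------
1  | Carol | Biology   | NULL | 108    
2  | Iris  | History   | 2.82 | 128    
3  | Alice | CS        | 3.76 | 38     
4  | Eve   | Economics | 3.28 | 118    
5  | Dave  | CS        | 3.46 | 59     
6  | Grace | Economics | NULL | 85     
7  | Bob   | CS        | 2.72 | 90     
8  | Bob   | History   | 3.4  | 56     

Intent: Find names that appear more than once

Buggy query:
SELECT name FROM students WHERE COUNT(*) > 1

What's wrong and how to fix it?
Bug: COUNT(*) is an aggregate and cannot be used in WHERE

Fix: GROUP BY name, then filter groups with HAVING COUNT(*) > 1

Corrected query:
SELECT name FROM students GROUP BY name HAVING COUNT(*) > 1

Result:
name
----
Bob 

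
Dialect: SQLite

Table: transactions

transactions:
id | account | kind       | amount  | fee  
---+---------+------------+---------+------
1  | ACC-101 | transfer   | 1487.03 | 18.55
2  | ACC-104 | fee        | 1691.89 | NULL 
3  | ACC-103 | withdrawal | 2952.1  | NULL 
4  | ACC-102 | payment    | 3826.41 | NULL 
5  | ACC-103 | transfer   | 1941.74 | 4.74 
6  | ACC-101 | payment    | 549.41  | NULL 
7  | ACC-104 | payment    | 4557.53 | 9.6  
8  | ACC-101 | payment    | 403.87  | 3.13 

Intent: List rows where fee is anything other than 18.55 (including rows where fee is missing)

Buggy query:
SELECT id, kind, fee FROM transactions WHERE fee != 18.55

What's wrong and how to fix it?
Bug: 'fee != 18.55' is unknown when fee is NULL, so NULL rows are silently excluded

Fix: Handle NULL separately with IS NULL alongside the inequality

Corrected query:
SELECT id, kind, fee FROM transactions WHERE fee != 18.55 OR fee IS NULL

Result:
id | kind       | fee 
---+------------+-----
2  | fee        | NULL
3  | withdrawal | NULL
4  | payment    | NULL
5  | transfer   | 4.74
6  | payment    | NULL
7  | payment    | 9.6 
8  | payment    | 3.13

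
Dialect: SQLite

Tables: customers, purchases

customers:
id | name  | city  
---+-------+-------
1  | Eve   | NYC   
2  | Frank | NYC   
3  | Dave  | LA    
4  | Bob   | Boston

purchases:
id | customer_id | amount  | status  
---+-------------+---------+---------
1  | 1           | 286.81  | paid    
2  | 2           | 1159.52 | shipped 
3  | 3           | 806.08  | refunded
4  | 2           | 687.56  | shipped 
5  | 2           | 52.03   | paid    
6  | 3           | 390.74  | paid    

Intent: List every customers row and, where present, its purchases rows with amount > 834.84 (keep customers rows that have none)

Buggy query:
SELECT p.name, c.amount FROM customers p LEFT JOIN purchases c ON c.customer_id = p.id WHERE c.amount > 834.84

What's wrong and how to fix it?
Bug: A WHERE condition on the right-hand table after LEFT JOIN drops unmatched parents

Fix: Move the right-table condition into the ON clause so unmatched parents are kept

Corrected query:
SELECT p.name, c.amount FROM customers p LEFT JOIN purchases c ON c.customer_id = p.id AND c.amount > 834.84

Result:
name  | amount 
------+--------
Eve   | NULL   
Frank | 1159.52
Dave  | NULL   
Bob   | NULL   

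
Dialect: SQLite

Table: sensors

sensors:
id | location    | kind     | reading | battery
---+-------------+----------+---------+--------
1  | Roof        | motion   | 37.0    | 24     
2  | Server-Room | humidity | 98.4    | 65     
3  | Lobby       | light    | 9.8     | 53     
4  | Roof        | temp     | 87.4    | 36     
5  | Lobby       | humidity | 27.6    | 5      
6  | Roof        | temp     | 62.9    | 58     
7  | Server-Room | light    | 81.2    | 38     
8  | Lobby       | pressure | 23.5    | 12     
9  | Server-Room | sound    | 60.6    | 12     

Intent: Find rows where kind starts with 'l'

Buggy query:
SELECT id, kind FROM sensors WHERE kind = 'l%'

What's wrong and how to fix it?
Bug: Wildcards only work with LIKE; '=' treats '%' as a literal character

Fix: Replace '=' with LIKE so 'l%' is treated as a pattern

Corrected query:
SELECT id, kind FROM sensors WHERE kind LIKE 'l%'

Result:
id | kind 
---+------
3  | light
7  | light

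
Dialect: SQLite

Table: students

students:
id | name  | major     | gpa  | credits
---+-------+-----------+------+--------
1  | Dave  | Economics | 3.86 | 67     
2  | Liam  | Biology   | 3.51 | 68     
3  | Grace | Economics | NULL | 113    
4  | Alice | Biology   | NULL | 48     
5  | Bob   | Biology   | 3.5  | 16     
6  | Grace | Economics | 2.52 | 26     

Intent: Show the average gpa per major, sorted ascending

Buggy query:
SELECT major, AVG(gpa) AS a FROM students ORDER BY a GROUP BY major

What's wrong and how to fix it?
Bug: GROUP BY must precede ORDER BY

Fix: Move ORDER BY to the end, after GROUP BY

Corrected query:
SELECT major, AVG(gpa) AS a FROM students GROUP BY major ORDER BY a

Result:
major     | a    
----------+------
Economics | 3.19 
Biology   | 3.505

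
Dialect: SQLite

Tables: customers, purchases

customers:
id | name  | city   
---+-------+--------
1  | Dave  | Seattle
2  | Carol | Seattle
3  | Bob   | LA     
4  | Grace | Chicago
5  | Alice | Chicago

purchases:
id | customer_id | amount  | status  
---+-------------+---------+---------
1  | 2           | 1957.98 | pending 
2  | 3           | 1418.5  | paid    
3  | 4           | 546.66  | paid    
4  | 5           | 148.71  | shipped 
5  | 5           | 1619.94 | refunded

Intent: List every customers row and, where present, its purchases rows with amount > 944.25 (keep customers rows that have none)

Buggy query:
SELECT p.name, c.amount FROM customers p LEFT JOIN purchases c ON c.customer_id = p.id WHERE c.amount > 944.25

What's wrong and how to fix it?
Bug: Filtering c.amount in WHERE discards the NULL rows produced by LEFT JOIN, turning it into an inner join

Fix: Move the right-table condition into the ON clause so unmatched parents are kept

Corrected query:
SELECT p.name, c.amount FROM customers p LEFT JOIN purchases c ON c.customer_id = p.id AND c.amount > 944.25

Result:
name  | amount 
------+--------
Dave  | NULL   
Carol | 1957.98
Bob   | 1418.5 
Grace | NULL   
Alice | 1619.94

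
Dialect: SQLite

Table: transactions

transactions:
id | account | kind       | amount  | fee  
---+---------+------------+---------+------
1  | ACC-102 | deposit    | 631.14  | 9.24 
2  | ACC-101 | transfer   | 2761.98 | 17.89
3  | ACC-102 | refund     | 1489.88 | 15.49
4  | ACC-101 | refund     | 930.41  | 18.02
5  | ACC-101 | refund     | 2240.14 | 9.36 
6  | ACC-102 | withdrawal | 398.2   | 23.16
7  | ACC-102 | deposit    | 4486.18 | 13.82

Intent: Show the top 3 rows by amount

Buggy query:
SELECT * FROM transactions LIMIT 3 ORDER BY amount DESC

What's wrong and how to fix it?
Bug: LIMIT must come after ORDER BY

Fix: Sort with ORDER BY, then apply LIMIT

Corrected query:
SELECT * FROM transactions ORDER BY amount DESC LIMIT 3

Result:
id | account | kind     | amount  | fee  
---+---------+----------+---------+------
7  | ACC-102 | deposit  | 4486.18 | 13.82
2  | ACC-101 | transfer | 2761.98 | 17.89
5  | ACC-101 | refund   | 2240.14 | 9.36 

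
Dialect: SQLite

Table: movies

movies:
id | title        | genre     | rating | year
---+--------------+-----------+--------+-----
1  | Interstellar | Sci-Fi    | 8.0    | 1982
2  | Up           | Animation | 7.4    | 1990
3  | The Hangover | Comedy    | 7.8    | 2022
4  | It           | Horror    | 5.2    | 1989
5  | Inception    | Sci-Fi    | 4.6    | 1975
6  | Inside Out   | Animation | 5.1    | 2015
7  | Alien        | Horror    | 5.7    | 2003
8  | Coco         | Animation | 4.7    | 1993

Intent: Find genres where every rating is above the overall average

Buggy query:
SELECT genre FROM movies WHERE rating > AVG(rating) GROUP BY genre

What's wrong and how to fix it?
Bug: AVG() is an aggregate; it can't sit directly in WHERE

Fix: Use a subquery for AVG and a HAVING MIN(...) filter so the condition holds for every row in the group

Corrected query:
SELECT genre FROM movies GROUP BY genre HAVING MIN(rating) > (SELECT AVG(rating) FROM movies)

Result:
genre 
------
Comedy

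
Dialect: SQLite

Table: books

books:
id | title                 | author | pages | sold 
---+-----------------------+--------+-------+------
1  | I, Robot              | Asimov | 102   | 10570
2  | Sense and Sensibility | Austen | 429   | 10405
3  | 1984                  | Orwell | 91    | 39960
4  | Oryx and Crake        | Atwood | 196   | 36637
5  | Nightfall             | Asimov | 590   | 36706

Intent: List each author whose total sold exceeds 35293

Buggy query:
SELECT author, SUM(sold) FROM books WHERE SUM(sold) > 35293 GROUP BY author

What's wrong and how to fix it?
Bug: Aggregate functions cannot appear in a WHERE clause

Fix: Use HAVING (which filters groups after aggregation) instead of WHERE

Corrected query:
SELECT author, SUM(sold) FROM books GROUP BY author HAVING SUM(sold) > 35293

Result:
author | SUM(sold)
-------+----------
Asimov | 47276    
Atwood | 36637    
Orwell | 39960    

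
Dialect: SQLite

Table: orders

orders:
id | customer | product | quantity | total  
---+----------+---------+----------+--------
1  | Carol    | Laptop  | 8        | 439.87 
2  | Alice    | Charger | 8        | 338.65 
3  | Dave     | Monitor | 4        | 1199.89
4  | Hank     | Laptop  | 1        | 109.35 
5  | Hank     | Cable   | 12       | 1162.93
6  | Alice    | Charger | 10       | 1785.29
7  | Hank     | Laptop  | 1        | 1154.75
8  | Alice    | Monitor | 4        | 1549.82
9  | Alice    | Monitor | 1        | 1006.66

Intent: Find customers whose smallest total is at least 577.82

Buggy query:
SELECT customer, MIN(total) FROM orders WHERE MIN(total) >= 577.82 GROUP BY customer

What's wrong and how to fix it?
Bug: Aggregates like MIN are computed per group after WHERE runs

Fix: Replace WHERE with HAVING after the GROUP BY

Corrected query:
SELECT customer, MIN(total) FROM orders GROUP BY customer HAVING MIN(total) >= 577.82

Result:
customer | MIN(total)
---------+-----------
Dave     | 1199.89   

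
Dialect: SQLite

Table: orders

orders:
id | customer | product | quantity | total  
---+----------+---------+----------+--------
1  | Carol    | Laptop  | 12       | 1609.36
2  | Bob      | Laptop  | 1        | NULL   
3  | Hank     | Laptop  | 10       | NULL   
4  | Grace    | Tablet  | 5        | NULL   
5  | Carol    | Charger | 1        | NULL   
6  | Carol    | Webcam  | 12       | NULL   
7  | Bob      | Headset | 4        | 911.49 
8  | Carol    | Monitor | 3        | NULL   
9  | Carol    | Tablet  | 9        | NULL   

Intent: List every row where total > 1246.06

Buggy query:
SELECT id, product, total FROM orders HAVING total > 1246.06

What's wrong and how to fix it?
Bug: This is a non-aggregate query (no GROUP BY, no aggregates), so in SQLite the HAVING clause is invalid here; a row-level condition belongs in WHERE

Fix: Use WHERE for row-level filtering

Corrected query:
SELECT id, product, total FROM orders WHERE total > 1246.06

Result:
id | product | total  
---+---------+--------
1  | Laptop  | 1609.36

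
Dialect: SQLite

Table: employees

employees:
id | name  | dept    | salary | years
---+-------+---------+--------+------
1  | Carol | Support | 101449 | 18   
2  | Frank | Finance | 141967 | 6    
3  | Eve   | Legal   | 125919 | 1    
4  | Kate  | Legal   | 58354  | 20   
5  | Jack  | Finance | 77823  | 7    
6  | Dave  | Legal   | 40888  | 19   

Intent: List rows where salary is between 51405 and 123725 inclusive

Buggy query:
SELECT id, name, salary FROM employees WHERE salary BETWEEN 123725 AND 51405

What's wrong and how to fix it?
Bug: BETWEEN expects the lower bound first; with 123725 AND 51405 the range is empty

Fix: Swap the bounds so the smaller value comes first

Corrected query:
SELECT id, name, salary FROM employees WHERE salary BETWEEN 51405 AND 123725

Result:
id | name  | salary
---+-------+-------
1  | Carol | 101449
4  | Kate  | 58354 
5  | Jack  | 77823 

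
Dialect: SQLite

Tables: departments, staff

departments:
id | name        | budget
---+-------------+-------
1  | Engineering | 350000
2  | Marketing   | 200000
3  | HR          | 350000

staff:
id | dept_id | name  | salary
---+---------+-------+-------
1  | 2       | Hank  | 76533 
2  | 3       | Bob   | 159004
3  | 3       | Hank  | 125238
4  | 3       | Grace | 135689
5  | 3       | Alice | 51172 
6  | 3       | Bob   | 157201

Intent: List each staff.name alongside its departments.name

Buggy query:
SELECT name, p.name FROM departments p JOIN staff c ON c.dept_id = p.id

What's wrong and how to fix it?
Bug: Both tables have a 'name' column; the unqualified reference is ambiguous

Fix: Qualify the column with its table alias (c.name)

Corrected query:
SELECT c.name, p.name FROM departments p JOIN staff c ON c.dept_id = p.id

Result:
name  | name     
------+----------
Hank  | Marketing
Bob   | HR       
Hank  | HR       
Grace | HR       
Alice | HR       
Bob   | HR       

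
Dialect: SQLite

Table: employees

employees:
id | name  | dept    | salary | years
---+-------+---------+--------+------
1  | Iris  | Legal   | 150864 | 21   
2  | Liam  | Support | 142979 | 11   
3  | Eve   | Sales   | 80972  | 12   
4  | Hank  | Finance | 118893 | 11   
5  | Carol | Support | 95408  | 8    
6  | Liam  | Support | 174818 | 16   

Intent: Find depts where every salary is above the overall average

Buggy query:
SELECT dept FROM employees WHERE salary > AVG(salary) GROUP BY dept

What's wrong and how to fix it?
Bug: AVG() is an aggregate; it can't sit directly in WHERE

Fix: Compute the overall average in a scalar subquery and compare each group's MIN against it in HAVING

Corrected query:
SELECT dept FROM employees GROUP BY dept HAVING MIN(salary) > (SELECT AVG(salary) FROM employees)

Result:
dept 
-----
Legal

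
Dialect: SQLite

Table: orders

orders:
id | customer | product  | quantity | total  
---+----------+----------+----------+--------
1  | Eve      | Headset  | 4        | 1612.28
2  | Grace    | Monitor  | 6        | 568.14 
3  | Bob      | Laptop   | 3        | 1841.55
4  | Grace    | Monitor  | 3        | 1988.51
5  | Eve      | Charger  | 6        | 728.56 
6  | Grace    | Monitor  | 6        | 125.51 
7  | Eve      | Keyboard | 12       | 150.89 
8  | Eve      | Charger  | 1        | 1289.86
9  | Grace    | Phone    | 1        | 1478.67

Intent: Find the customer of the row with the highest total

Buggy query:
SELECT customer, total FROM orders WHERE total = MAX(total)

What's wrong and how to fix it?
Bug: WHERE is evaluated per row; an aggregate over the whole table isn't defined there

Fix: Use a subquery: WHERE total = (SELECT MAX(total) FROM orders)

Corrected query:
SELECT customer, total FROM orders WHERE total = (SELECT MAX(total) FROM orders)

Result:
customer | total  
---------+--------
Grace    | 1988.51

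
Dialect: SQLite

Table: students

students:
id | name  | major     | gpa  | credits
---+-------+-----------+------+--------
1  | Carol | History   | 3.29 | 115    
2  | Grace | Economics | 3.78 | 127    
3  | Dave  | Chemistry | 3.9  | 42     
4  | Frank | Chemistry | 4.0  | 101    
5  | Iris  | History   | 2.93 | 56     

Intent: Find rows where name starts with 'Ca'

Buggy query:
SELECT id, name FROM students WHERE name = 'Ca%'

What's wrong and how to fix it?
Bug: Wildcards only work with LIKE; '=' treats '%' as a literal character

Fix: Use LIKE for wildcard pattern matching

Corrected query:
SELECT id, name FROM students WHERE name LIKE 'Ca%'

Result:
id | name 
---+------
1  | Carol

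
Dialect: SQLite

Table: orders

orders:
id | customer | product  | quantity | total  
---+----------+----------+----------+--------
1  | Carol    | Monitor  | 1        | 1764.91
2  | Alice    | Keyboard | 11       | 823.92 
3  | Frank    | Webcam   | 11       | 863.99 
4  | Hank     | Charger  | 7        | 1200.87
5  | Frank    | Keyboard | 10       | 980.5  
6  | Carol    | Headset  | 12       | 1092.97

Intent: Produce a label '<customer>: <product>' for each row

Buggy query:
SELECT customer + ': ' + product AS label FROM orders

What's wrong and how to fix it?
Bug: SQLite uses || for string concatenation; + coerces text to numbers (yielding 0)

Fix: Replace + with || to concatenate text

Corrected query:
SELECT customer || ': ' || product AS label FROM orders

Result:
label          
---------------
Carol: Monitor 
Alice: Keyboard
Frank: Webcam  
Hank: Charger  
Frank: Keyboard
Carol: Headset 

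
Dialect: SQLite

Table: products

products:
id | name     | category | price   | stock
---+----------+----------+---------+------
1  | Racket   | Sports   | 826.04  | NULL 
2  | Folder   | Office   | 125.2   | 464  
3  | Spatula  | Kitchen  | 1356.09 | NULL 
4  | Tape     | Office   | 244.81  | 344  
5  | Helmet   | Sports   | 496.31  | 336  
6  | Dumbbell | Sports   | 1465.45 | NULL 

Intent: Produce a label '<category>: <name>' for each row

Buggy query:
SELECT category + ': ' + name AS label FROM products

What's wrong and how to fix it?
Bug: SQLite uses || for string concatenation; + coerces text to numbers (yielding 0)

Fix: Replace + with || to concatenate text

Corrected query:
SELECT category || ': ' || name AS label FROM products

Result:
label           
----------------
Sports: Racket  
Office: Folder  
Kitchen: Spatula
Office: Tape    
Sports: Helmet  
Sports: Dumbbell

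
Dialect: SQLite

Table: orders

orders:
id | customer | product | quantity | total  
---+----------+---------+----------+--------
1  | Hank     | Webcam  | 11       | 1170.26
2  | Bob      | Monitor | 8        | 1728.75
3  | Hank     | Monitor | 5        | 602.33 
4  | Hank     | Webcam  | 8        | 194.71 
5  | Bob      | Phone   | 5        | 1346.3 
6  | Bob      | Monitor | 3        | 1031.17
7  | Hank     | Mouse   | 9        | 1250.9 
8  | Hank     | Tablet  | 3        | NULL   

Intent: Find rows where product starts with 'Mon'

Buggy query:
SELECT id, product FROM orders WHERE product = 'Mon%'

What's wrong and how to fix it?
Bug: '=' compares the literal string including the % character; pattern matching needs LIKE

Fix: Use LIKE for wildcard pattern matching

Corrected query:
SELECT id, product FROM orders WHERE product LIKE 'Mon%'

Result:
id | product
---+--------
2  | Monitor
3  | Monitor
6  | Monitor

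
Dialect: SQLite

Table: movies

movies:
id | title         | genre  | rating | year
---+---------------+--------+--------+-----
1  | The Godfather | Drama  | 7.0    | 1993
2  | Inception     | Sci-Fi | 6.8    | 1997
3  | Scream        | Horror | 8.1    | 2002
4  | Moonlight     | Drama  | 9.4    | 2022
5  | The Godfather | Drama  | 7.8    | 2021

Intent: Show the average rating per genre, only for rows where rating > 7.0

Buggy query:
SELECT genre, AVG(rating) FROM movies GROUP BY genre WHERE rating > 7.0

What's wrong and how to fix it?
Bug: Row-level WHERE must come before GROUP BY in the clause order

Fix: Move the WHERE clause before GROUP BY

Corrected query:
SELECT genre, AVG(rating) FROM movies WHERE rating > 7.0 GROUP BY genre

Result:
genre  | AVG(rating)
-------+------------
Drama  | 8.6        
Horror | 8.1        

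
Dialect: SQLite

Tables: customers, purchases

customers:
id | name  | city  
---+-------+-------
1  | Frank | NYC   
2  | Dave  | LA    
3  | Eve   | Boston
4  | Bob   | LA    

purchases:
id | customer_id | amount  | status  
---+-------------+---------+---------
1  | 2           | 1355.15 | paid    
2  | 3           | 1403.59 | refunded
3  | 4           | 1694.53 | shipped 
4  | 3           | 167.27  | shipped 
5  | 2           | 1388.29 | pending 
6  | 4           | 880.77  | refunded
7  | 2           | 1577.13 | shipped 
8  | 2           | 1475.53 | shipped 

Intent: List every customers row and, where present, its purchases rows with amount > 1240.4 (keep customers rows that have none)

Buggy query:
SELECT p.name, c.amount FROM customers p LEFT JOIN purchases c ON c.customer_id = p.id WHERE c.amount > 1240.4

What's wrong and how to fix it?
Bug: A WHERE condition on the right-hand table after LEFT JOIN drops unmatched parents

Fix: Put 'c.amount > 1240.4' in the JOIN's ON clause instead of WHERE

Corrected query:
SELECT p.name, c.amount FROM customers p LEFT JOIN purchases c ON c.customer_id = p.id AND c.amount > 1240.4

Result:
name  | amount 
------+--------
Frank | NULL   
Dave  | 1355.15
Dave  | 1388.29
Dave  | 1475.53
Dave  | 1577.13
Eve   | 1403.59
Bob   | 1694.53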